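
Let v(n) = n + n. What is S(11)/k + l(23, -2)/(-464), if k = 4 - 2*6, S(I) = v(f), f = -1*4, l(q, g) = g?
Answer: 233/232 ≈ 1.0043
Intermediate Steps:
f = -4
v(n) = 2*n
S(I) = -8 (S(I) = 2*(-4) = -8)
k = -8 (k = 4 - 12 = -8)
S(11)/k + l(23, -2)/(-464) = -8/(-8) - 2/(-464) = -8*(-1/8) - 2*(-1/464) = 1 + 1/232 = 233/232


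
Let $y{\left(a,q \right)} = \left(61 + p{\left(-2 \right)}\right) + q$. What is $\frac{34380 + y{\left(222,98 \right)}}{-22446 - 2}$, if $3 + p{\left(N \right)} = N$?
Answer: $- \frac{17267}{11224} \approx -1.5384$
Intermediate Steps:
$p{\left(N \right)} = -3 + N$
$y{\left(a,q \right)} = 56 + q$ ($y{\left(a,q \right)} = \left(61 - 5\right) + q = 56 + q$)
$\frac{34380 + y{\left(222,98 \right)}}{-22446 - 2} = \frac{34380 + \left(56 + 98\right)}{-22446 - 2} = \frac{34380 + 154}{-22446 + \left(-53 + 51\right)} = \frac{34534}{-22446 - 2} = \frac{34534}{-22448} = 34534 \left(- \frac{1}{22448}\right) = - \frac{17267}{11224}$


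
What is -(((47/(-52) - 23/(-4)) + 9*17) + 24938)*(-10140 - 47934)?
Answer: 18946410204/13 ≈ 1.4574e+9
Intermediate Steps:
-(((47/(-52) - 23/(-4)) + 9*17) + 24938)*(-10140 - 47934) = -(((47*(-1/52) - 23*(-¼)) + 153) + 24938)*(-58074) = -(((-47/52 + 23/4) + 153) + 24938)*(-58074) = -((63/13 + 153) + 24938)*(-58074) = -(2052/13 + 24938)*(-58074) = -326246*(-58074)/13 = -1*(-18946410204/13) = 18946410204/13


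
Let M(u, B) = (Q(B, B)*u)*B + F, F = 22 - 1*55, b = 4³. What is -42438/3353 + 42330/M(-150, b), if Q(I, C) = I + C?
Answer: -17430382448/1373425683 ≈ -12.691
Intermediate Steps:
b = 64
F = -33 (F = 22 - 55 = -33)
Q(I, C) = C + I
M(u, B) = -33 + 2*u*B² (M(u, B) = ((B + B)*u)*B - 33 = ((2*B)*u)*B - 33 = (2*B*u)*B - 33 = 2*u*B² - 33 = -33 + 2*u*B²)
-42438/3353 + 42330/M(-150, b) = -42438/3353 + 42330/(-33 + 2*(-150)*64²) = -42438*1/3353 + 42330/(-33 + 2*(-150)*4096) = -42438/3353 + 42330/(-33 - 1228800) = -42438/3353 + 42330/(-1228833) = -42438/3353 + 42330*(-1/1228833) = -42438/3353 - 14110/409611 = -17430382448/1373425683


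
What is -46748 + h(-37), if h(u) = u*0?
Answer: -46748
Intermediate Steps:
h(u) = 0
-46748 + h(-37) = -46748 + 0 = -46748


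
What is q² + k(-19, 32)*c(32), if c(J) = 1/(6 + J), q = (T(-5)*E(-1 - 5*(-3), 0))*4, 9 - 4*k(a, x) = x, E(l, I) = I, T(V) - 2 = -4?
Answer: -23/152 ≈ -0.15132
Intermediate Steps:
T(V) = -2 (T(V) = 2 - 4 = -2)
k(a, x) = 9/4 - x/4
q = 0 (q = -2*0*4 = 0*4 = 0)
q² + k(-19, 32)*c(32) = 0² + (9/4 - ¼*32)/(6 + 32) = 0 + (9/4 - 8)/38 = 0 - 23/4*1/38 = 0 - 23/152 = -23/152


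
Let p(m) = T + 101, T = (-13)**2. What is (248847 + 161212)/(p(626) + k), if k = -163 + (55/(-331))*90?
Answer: 135729529/30467 ≈ 4455.0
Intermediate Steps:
T = 169
p(m) = 270 (p(m) = 169 + 101 = 270)
k = -58903/331 (k = -163 + (55*(-1/331))*90 = -163 - 55/331*90 = -163 - 4950/331 = -58903/331 ≈ -177.95)
(248847 + 161212)/(p(626) + k) = (248847 + 161212)/(270 - 58903/331) = 410059/(30467/331) = 410059*(331/30467) = 135729529/30467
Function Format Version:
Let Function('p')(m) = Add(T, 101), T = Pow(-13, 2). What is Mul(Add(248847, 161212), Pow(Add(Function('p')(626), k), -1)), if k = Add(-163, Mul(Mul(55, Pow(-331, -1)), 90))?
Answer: Rational(135729529, 30467) ≈ 4455.0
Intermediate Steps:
T = 169
Function('p')(m) = 270 (Function('p')(m) = Add(169, 101) = 270)
k = Rational(-58903, 331) (k = Add(-163, Mul(Mul(55, Rational(-1, 331)), 90)) = Add(-163, Mul(Rational(-55, 331), 90)) = Add(-163, Rational(-4950, 331)) = Rational(-58903, 331) ≈ -177.95)
Mul(Add(248847, 161212), Pow(Add(Function('p')(626), k), -1)) = Mul(Add(248847, 161212), Pow(Add(270, Rational(-58903, 331)), -1)) = Mul(410059, Pow(Rational(30467, 331), -1)) = Mul(410059, Rational(331, 30467)) = Rational(135729529, 30467)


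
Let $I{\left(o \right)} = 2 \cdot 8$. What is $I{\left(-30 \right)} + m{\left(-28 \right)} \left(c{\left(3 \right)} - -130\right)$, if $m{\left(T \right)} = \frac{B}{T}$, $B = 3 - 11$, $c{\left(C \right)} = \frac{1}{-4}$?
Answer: $\frac{743}{14} \approx 53.071$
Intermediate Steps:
$I{\left(o \right)} = 16$
$c{\left(C \right)} = - \frac{1}{4}$
$B = -8$
$m{\left(T \right)} = - \frac{8}{T}$
$I{\left(-30 \right)} + m{\left(-28 \right)} \left(c{\left(3 \right)} - -130\right) = 16 + - \frac{8}{-28} \left(- \frac{1}{4} - -130\right) = 16 + \left(-8\right) \left(- \frac{1}{28}\right) \left(- \frac{1}{4} + 130\right) = 16 + \frac{2}{7} \cdot \frac{519}{4} = 16 + \frac{519}{14} = \frac{743}{14}$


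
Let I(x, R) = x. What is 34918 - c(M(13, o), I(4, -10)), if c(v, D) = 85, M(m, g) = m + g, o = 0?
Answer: 34833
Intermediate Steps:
M(m, g) = g + m
34918 - c(M(13, o), I(4, -10)) = 34918 - 1*85 = 34918 - 85 = 34833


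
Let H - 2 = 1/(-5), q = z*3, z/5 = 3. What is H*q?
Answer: 81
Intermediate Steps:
z = 15 (z = 5*3 = 15)
q = 45 (q = 15*3 = 45)
H = 9/5 (H = 2 + 1/(-5) = 2 - 1/5 = 9/5 ≈ 1.8000)
H*q = (9/5)*45 = 81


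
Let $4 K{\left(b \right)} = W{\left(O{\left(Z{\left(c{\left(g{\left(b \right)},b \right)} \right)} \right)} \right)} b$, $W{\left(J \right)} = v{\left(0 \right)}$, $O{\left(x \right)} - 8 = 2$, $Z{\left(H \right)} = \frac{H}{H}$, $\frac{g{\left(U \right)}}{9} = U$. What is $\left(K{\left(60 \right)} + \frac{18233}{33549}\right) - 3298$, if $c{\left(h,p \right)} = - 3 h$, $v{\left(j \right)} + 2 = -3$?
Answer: $- \frac{113142544}{33549} \approx -3372.5$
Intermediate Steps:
$v{\left(j \right)} = -5$ ($v{\left(j \right)} = -2 - 3 = -5$)
$g{\left(U \right)} = 9 U$
$Z{\left(H \right)} = 1$
$O{\left(x \right)} = 10$ ($O{\left(x \right)} = 8 + 2 = 10$)
$W{\left(J \right)} = -5$
$K{\left(b \right)} = - \frac{5 b}{4}$ ($K{\left(b \right)} = \frac{\left(-5\right) b}{4} = - \frac{5 b}{4}$)
$\left(K{\left(60 \right)} + \frac{18233}{33549}\right) - 3298 = \left(\left(- \frac{5}{4}\right) 60 + \frac{18233}{33549}\right) - 3298 = \left(-75 + 18233 \cdot \frac{1}{33549}\right) - 3298 = \left(-75 + \frac{18233}{33549}\right) - 3298 = - \frac{2497942}{33549} - 3298 = - \frac{113142544}{33549}$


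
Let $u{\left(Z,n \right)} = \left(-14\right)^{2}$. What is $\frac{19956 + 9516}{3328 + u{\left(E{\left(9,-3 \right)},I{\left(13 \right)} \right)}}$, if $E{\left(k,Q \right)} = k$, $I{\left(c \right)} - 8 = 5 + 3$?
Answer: $\frac{7368}{881} \approx 8.3632$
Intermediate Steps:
$I{\left(c \right)} = 16$ ($I{\left(c \right)} = 8 + \left(5 + 3\right) = 8 + 8 = 16$)
$u{\left(Z,n \right)} = 196$
$\frac{19956 + 9516}{3328 + u{\left(E{\left(9,-3 \right)},I{\left(13 \right)} \right)}} = \frac{19956 + 9516}{3328 + 196} = \frac{29472}{3524} = 29472 \cdot \frac{1}{3524} = \frac{7368}{881}$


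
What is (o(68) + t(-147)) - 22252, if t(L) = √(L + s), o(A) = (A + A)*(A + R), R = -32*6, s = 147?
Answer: -39116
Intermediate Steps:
R = -192
o(A) = 2*A*(-192 + A) (o(A) = (A + A)*(A - 192) = (2*A)*(-192 + A) = 2*A*(-192 + A))
t(L) = √(147 + L) (t(L) = √(L + 147) = √(147 + L))
(o(68) + t(-147)) - 22252 = (2*68*(-192 + 68) + √(147 - 147)) - 22252 = (2*68*(-124) + √0) - 22252 = (-16864 + 0) - 22252 = -16864 - 22252 = -39116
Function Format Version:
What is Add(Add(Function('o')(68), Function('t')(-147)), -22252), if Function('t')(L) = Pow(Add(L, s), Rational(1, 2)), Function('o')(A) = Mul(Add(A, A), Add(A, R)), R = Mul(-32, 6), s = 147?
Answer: -39116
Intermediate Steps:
R = -192
Function('o')(A) = Mul(2, A, Add(-192, A)) (Function('o')(A) = Mul(Add(A, A), Add(A, -192)) = Mul(Mul(2, A), Add(-192, A)) = Mul(2, A, Add(-192, A)))
Function('t')(L) = Pow(Add(147, L), Rational(1, 2)) (Function('t')(L) = Pow(Add(L, 147), Rational(1, 2)) = Pow(Add(147, L), Rational(1, 2)))
Add(Add(Function('o')(68), Function('t')(-147)), -22252) = Add(Add(Mul(2, 68, Add(-192, 68)), Pow(Add(147, -147), Rational(1, 2))), -22252) = Add(Add(Mul(2, 68, -124), Pow(0, Rational(1, 2))), -22252) = Add(Add(-16864, 0), -22252) = Add(-16864, -22252) = -39116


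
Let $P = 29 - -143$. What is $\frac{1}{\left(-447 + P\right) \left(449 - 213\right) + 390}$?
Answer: $- \frac{1}{64510} \approx -1.5501 \cdot 10^{-5}$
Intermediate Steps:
$P = 172$ ($P = 29 + 143 = 172$)
$\frac{1}{\left(-447 + P\right) \left(449 - 213\right) + 390} = \frac{1}{\left(-447 + 172\right) \left(449 - 213\right) + 390} = \frac{1}{\left(-275\right) 236 + 390} = \frac{1}{-64900 + 390} = \frac{1}{-64510} = - \frac{1}{64510}$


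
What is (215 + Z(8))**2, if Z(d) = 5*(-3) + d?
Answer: 43264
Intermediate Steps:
Z(d) = -15 + d
(215 + Z(8))**2 = (215 + (-15 + 8))**2 = (215 - 7)**2 = 208**2 = 43264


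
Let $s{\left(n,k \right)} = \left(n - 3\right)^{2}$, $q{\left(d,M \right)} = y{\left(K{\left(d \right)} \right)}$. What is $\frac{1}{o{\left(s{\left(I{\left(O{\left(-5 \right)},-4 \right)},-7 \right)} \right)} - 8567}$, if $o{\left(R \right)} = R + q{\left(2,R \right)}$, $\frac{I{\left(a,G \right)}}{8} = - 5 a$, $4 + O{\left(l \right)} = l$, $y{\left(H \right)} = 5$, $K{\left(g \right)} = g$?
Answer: $\frac{1}{118887} \approx 8.4113 \cdot 10^{-6}$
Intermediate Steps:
$q{\left(d,M \right)} = 5$
$O{\left(l \right)} = -4 + l$
$I{\left(a,G \right)} = - 40 a$ ($I{\left(a,G \right)} = 8 \left(- 5 a\right) = - 40 a$)
$s{\left(n,k \right)} = \left(-3 + n\right)^{2}$
$o{\left(R \right)} = 5 + R$ ($o{\left(R \right)} = R + 5 = 5 + R$)
$\frac{1}{o{\left(s{\left(I{\left(O{\left(-5 \right)},-4 \right)},-7 \right)} \right)} - 8567} = \frac{1}{\left(5 + \left(-3 - 40 \left(-4 - 5\right)\right)^{2}\right) - 8567} = \frac{1}{\left(5 + \left(-3 - -360\right)^{2}\right) - 8567} = \frac{1}{\left(5 + \left(-3 + 360\right)^{2}\right) - 8567} = \frac{1}{\left(5 + 357^{2}\right) - 8567} = \frac{1}{\left(5 + 127449\right) - 8567} = \frac{1}{127454 - 8567} = \frac{1}{118887}$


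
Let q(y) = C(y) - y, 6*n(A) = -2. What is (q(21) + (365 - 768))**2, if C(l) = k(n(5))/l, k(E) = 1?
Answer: 79263409/441 ≈ 1.7974e+5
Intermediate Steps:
n(A) = -1/3 (n(A) = (1/6)*(-2) = -1/3)
C(l) = 1/l
q(y) = 1/y - y
(q(21) + (365 - 768))**2 = ((1/21 - 1*21) + (365 - 768))**2 = ((1/21 - 21) - 403)**2 = (-440/21 - 403)**2 = (-8903/21)**2 = 79263409/441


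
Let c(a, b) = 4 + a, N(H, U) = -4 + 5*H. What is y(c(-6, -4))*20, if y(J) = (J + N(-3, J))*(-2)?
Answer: 840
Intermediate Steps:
y(J) = 38 - 2*J (y(J) = (J + (-4 + 5*(-3)))*(-2) = (J + (-4 - 15))*(-2) = (J - 19)*(-2) = (-19 + J)*(-2) = 38 - 2*J)
y(c(-6, -4))*20 = (38 - 2*(4 - 6))*20 = (38 - 2*(-2))*20 = (38 + 4)*20 = 42*20 = 840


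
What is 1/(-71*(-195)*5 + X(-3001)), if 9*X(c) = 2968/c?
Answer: 27009/1869695057 ≈ 1.4446e-5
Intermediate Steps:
X(c) = 2968/(9*c) (X(c) = (2968/c)/9 = 2968/(9*c))
1/(-71*(-195)*5 + X(-3001)) = 1/(-71*(-195)*5 + (2968/9)/(-3001)) = 1/(13845*5 + (2968/9)*(-1/3001)) = 1/(69225 - 2968/27009) = 1/(1869695057/27009) = 27009/1869695057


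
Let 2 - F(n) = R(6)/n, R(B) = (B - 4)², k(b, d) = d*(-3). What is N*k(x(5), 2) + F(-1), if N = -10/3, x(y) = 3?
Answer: 26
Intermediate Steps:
k(b, d) = -3*d
R(B) = (-4 + B)²
N = -10/3 (N = -10*⅓ = -10/3 ≈ -3.3333)
F(n) = 2 - 4/n (F(n) = 2 - (-4 + 6)²/n = 2 - 2²/n = 2 - 4/n)
N*k(x(5), 2) + F(-1) = -(-10)*2 + (2 - 4/(-1)) = -10/3*(-6) + (2 - 4*(-1)) = 20 + (2 + 4) = 20 + 6 = 26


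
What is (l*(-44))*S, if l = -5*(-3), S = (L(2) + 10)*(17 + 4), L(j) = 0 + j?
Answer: -166320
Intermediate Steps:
L(j) = j
S = 252 (S = (2 + 10)*(17 + 4) = 12*21 = 252)
l = 15
(l*(-44))*S = (15*(-44))*252 = -660*252 = -166320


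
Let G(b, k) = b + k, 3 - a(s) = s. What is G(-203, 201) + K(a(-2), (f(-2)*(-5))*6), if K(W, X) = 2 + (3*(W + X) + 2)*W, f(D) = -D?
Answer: -815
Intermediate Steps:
a(s) = 3 - s
K(W, X) = 2 + W*(2 + 3*W + 3*X) (K(W, X) = 2 + ((3*W + 3*X) + 2)*W = 2 + (2 + 3*W + 3*X)*W = 2 + W*(2 + 3*W + 3*X))
G(-203, 201) + K(a(-2), (f(-2)*(-5))*6) = (-203 + 201) + (2 + 2*(3 - 1*(-2)) + 3*(3 - 1*(-2))² + 3*(3 - 1*(-2))*((-1*(-2)*(-5))*6)) = -2 + (2 + 2*(3 + 2) + 3*(3 + 2)² + 3*(3 + 2)*((2*(-5))*6)) = -2 + (2 + 2*5 + 3*5² + 3*5*(-10*6)) = -2 + (2 + 10 + 3*25 + 3*5*(-60)) = -2 + (2 + 10 + 75 - 900) = -2 - 813 = -815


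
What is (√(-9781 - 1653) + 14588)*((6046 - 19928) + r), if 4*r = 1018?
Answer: -198797970 - 27255*I*√11434/2 ≈ -1.988e+8 - 1.4572e+6*I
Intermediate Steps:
r = 509/2 (r = (¼)*1018 = 509/2 ≈ 254.50)
(√(-9781 - 1653) + 14588)*((6046 - 19928) + r) = (√(-9781 - 1653) + 14588)*((6046 - 19928) + 509/2) = (√(-11434) + 14588)*(-13882 + 509/2) = (I*√11434 + 14588)*(-27255/2) = (14588 + I*√11434)*(-27255/2) = -198797970 - 27255*I*√11434/2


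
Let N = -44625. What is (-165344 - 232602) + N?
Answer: -442571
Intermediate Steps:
(-165344 - 232602) + N = (-165344 - 232602) - 44625 = -397946 - 44625 = -442571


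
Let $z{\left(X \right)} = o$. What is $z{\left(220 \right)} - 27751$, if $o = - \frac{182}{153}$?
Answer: $- \frac{4246085}{153} \approx -27752.0$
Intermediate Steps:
$o = - \frac{182}{153}$ ($o = \left(-182\right) \frac{1}{153} = - \frac{182}{153} \approx -1.1895$)
$z{\left(X \right)} = - \frac{182}{153}$
$z{\left(220 \right)} - 27751 = - \frac{182}{153} - 27751 = - \frac{4246085}{153}$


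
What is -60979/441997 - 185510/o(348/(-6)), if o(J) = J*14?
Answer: 40972674261/179450782 ≈ 228.32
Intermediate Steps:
o(J) = 14*J
-60979/441997 - 185510/o(348/(-6)) = -60979/441997 - 185510/(14*(348/(-6))) = -60979*1/441997 - 185510/(14*(348*(-1/6))) = -60979/441997 - 185510/(14*(-58)) = -60979/441997 - 185510/(-812) = -60979/441997 - 185510*(-1/812) = -60979/441997 + 92755/406 = 40972674261/179450782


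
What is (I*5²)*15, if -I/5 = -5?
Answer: 9375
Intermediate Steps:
I = 25 (I = -5*(-5) = 25)
(I*5²)*15 = (25*5²)*15 = (25*25)*15 = 625*15 = 9375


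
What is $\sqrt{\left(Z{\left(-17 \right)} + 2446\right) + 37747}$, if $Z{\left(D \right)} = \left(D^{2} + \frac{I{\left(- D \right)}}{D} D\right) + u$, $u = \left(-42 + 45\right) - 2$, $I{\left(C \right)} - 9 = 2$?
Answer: $\sqrt{40494} \approx 201.23$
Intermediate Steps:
$I{\left(C \right)} = 11$ ($I{\left(C \right)} = 9 + 2 = 11$)
$u = 1$ ($u = 3 - 2 = 1$)
$Z{\left(D \right)} = 12 + D^{2}$ ($Z{\left(D \right)} = \left(D^{2} + \frac{11}{D} D\right) + 1 = \left(D^{2} + 11\right) + 1 = \left(11 + D^{2}\right) + 1 = 12 + D^{2}$)
$\sqrt{\left(Z{\left(-17 \right)} + 2446\right) + 37747} = \sqrt{\left(\left(12 + \left(-17\right)^{2}\right) + 2446\right) + 37747} = \sqrt{\left(\left(12 + 289\right) + 2446\right) + 37747} = \sqrt{\left(301 + 2446\right) + 37747} = \sqrt{2747 + 37747} = \sqrt{40494}$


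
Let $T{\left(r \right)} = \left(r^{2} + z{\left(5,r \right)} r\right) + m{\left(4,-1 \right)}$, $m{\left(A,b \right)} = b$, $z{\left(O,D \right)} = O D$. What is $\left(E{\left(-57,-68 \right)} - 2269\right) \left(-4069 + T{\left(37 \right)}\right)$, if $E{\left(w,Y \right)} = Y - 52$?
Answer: $-9900016$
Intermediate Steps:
$z{\left(O,D \right)} = D O$
$E{\left(w,Y \right)} = -52 + Y$
$T{\left(r \right)} = -1 + 6 r^{2}$ ($T{\left(r \right)} = \left(r^{2} + r 5 r\right) - 1 = \left(r^{2} + 5 r r\right) - 1 = \left(r^{2} + 5 r^{2}\right) - 1 = 6 r^{2} - 1 = -1 + 6 r^{2}$)
$\left(E{\left(-57,-68 \right)} - 2269\right) \left(-4069 + T{\left(37 \right)}\right) = \left(\left(-52 - 68\right) - 2269\right) \left(-4069 - \left(1 - 6 \cdot 37^{2}\right)\right) = \left(-120 - 2269\right) \left(-4069 + \left(-1 + 6 \cdot 1369\right)\right) = - 2389 \left(-4069 + \left(-1 + 8214\right)\right) = - 2389 \left(-4069 + 8213\right) = \left(-2389\right) 4144 = -9900016$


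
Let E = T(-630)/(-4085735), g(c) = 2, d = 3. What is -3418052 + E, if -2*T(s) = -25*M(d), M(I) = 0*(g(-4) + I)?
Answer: -3418052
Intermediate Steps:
M(I) = 0 (M(I) = 0*(2 + I) = 0)
T(s) = 0 (T(s) = -(-25)*0/2 = -1/2*0 = 0)
E = 0 (E = 0/(-4085735) = 0*(-1/4085735) = 0)
-3418052 + E = -3418052 + 0 = -3418052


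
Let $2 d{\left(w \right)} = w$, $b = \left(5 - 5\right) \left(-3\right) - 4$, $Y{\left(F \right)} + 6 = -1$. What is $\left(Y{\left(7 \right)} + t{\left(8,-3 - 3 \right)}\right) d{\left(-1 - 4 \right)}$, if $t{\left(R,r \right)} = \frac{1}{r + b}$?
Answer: $\frac{71}{4} \approx 17.75$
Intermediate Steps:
$Y{\left(F \right)} = -7$ ($Y{\left(F \right)} = -6 - 1 = -7$)
$b = -4$ ($b = \left(5 - 5\right) \left(-3\right) - 4 = 0 \left(-3\right) - 4 = 0 - 4 = -4$)
$d{\left(w \right)} = \frac{w}{2}$
$t{\left(R,r \right)} = \frac{1}{-4 + r}$ ($t{\left(R,r \right)} = \frac{1}{r - 4} = \frac{1}{-4 + r}$)
$\left(Y{\left(7 \right)} + t{\left(8,-3 - 3 \right)}\right) d{\left(-1 - 4 \right)} = \left(-7 + \frac{1}{-4 - 6}\right) \frac{-1 - 4}{2} = \left(-7 + \frac{1}{-10}\right) \frac{1}{2} \left(-5\right) = \left(-7 - \frac{1}{10}\right) \left(- \frac{5}{2}\right) = \left(- \frac{71}{10}\right) \left(- \frac{5}{2}\right) = \frac{71}{4}$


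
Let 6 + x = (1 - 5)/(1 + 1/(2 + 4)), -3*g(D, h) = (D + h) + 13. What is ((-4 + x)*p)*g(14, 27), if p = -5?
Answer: -8460/7 ≈ -1208.6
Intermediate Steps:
g(D, h) = -13/3 - D/3 - h/3 (g(D, h) = -((D + h) + 13)/3 = -(13 + D + h)/3 = -13/3 - D/3 - h/3)
x = -66/7 (x = -6 + (1 - 5)/(1 + 1/(2 + 4)) = -6 - 4/(1 + 1/6) = -6 - 4/7/6 = -6 - 4*6/7 = -6 - 24/7 = -66/7 ≈ -9.4286)
((-4 + x)*p)*g(14, 27) = ((-4 - 66/7)*(-5))*(-13/3 - 1/3*14 - 1/3*27) = (-94/7*(-5))*(-13/3 - 14/3 - 9) = (470/7)*(-18) = -8460/7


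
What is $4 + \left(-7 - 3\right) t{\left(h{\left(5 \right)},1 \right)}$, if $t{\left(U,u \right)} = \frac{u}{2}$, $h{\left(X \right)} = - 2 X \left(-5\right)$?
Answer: $-1$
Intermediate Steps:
$h{\left(X \right)} = 10 X$
$t{\left(U,u \right)} = \frac{u}{2}$ ($t{\left(U,u \right)} = u \frac{1}{2} = \frac{u}{2}$)
$4 + \left(-7 - 3\right) t{\left(h{\left(5 \right)},1 \right)} = 4 + \left(-7 - 3\right) \frac{1}{2} \cdot 1 = 4 - 5 = -1$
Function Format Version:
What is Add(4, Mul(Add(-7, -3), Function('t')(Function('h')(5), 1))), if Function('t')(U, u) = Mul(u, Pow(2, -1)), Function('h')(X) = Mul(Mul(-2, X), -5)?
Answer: -1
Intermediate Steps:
Function('h')(X) = Mul(10, X)
Function('t')(U, u) = Mul(Rational(1, 2), u) (Function('t')(U, u) = Mul(u, Rational(1, 2)) = Mul(Rational(1, 2), u))
Add(4, Mul(Add(-7, -3), Function('t')(Function('h')(5), 1))) = Add(4, Mul(Add(-7, -3), Mul(Rational(1, 2), 1))) = Add(4, Mul(-10, Rational(1, 2))) = Add(4, -5) = -1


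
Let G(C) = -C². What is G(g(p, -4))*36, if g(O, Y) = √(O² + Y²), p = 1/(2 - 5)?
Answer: -580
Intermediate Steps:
p = -⅓ (p = 1/(-3) = -⅓ ≈ -0.33333)
G(g(p, -4))*36 = -(√((-⅓)² + (-4)²))²*36 = -(√(⅑ + 16))²*36 = -(√(145/9))²*36 = -(√145/3)²*36 = -1*145/9*36 = -145/9*36 = -580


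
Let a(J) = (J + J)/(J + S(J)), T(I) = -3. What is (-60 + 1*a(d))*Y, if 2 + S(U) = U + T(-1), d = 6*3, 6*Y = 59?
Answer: -17936/31 ≈ -578.58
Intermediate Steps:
Y = 59/6 (Y = (⅙)*59 = 59/6 ≈ 9.8333)
d = 18
S(U) = -5 + U (S(U) = -2 + (U - 3) = -2 + (-3 + U) = -5 + U)
a(J) = 2*J/(-5 + 2*J) (a(J) = (J + J)/(J + (-5 + J)) = (2*J)/(-5 + 2*J) = 2*J/(-5 + 2*J))
(-60 + 1*a(d))*Y = (-60 + 1*(2*18/(-5 + 2*18)))*(59/6) = (-60 + 1*(2*18/(-5 + 36)))*(59/6) = (-60 + 1*(2*18/31))*(59/6) = (-60 + 1*(2*18*(1/31)))*(59/6) = (-60 + 1*(36/31))*(59/6) = (-60 + 36/31)*(59/6) = -1824/31*59/6 = -17936/31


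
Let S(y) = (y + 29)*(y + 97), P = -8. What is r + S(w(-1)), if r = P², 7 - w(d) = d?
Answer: 3949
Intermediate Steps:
w(d) = 7 - d
r = 64 (r = (-8)² = 64)
S(y) = (29 + y)*(97 + y)
r + S(w(-1)) = 64 + (2813 + (7 - 1*(-1))² + 126*(7 - 1*(-1))) = 64 + (2813 + (7 + 1)² + 126*(7 + 1)) = 64 + (2813 + 8² + 126*8) = 64 + (2813 + 64 + 1008) = 64 + 3885 = 3949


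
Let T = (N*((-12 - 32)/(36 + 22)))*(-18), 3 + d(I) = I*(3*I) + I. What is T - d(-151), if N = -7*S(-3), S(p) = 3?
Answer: -1987537/29 ≈ -68536.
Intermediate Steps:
d(I) = -3 + I + 3*I² (d(I) = -3 + (I*(3*I) + I) = -3 + (3*I² + I) = -3 + (I + 3*I²) = -3 + I + 3*I²)
N = -21 (N = -7*3 = -21)
T = -8316/29 (T = -21*(-12 - 32)/(36 + 22)*(-18) = -(-924)/58*(-18) = -21*(-22/29)*(-18) = (462/29)*(-18) = -8316/29 ≈ -286.76)
T - d(-151) = -8316/29 - (-3 - 151 + 3*(-151)²) = -8316/29 - (-3 - 151 + 3*22801) = -8316/29 - (-3 - 151 + 68403) = -8316/29 - 1*68249 = -8316/29 - 68249 = -1987537/29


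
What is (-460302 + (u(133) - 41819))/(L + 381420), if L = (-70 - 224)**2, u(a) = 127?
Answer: -250997/233928 ≈ -1.0730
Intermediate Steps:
L = 86436 (L = (-294)**2 = 86436)
(-460302 + (u(133) - 41819))/(L + 381420) = (-460302 + (127 - 41819))/(86436 + 381420) = (-460302 - 41692)/467856 = -501994*1/467856 = -250997/233928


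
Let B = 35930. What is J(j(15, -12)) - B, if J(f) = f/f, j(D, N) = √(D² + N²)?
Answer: -35929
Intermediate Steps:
J(f) = 1
J(j(15, -12)) - B = 1 - 1*35930 = 1 - 35930 = -35929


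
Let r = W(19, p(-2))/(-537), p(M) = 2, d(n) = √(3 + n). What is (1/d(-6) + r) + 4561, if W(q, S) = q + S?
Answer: 816412/179 - I*√3/3 ≈ 4561.0 - 0.57735*I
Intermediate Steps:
W(q, S) = S + q
r = -7/179 (r = (2 + 19)/(-537) = 21*(-1/537) = -7/179 ≈ -0.039106)
(1/d(-6) + r) + 4561 = (1/(√(3 - 6)) - 7/179) + 4561 = (1/(√(-3)) - 7/179) + 4561 = (1/(I*√3) - 7/179) + 4561 = (-I*√3/3 - 7/179) + 4561 = (-7/179 - I*√3/3) + 4561 = 816412/179 - I*√3/3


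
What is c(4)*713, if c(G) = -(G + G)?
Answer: -5704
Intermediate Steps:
c(G) = -2*G
c(4)*713 = -2*4*713 = -8*713 = -5704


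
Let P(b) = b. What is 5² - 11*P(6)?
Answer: -41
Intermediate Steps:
5² - 11*P(6) = 5² - 11*6 = 25 - 66 = -41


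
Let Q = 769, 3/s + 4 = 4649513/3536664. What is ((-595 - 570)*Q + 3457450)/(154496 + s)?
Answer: 24327549108795/1467259994936 ≈ 16.580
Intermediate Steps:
s = -10609992/9497143 (s = 3/(-4 + 4649513/3536664) = 3/(-9497143/3536664) = 3*(-3536664/9497143) = -10609992/9497143 ≈ -1.1172)
((-595 - 570)*Q + 3457450)/(154496 + s) = ((-595 - 570)*769 + 3457450)/(154496 - 10609992/9497143) = (-1165*769 + 3457450)/(1467259994936/9497143) = (-895885 + 3457450)*(9497143/1467259994936) = 2561565*(9497143/1467259994936) = 24327549108795/1467259994936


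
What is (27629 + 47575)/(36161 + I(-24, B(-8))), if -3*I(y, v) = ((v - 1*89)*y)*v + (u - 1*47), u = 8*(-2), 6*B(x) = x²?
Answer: 338418/132739 ≈ 2.5495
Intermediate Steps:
B(x) = x²/6
u = -16
I(y, v) = 21 - v*y*(-89 + v)/3 (I(y, v) = -(((v - 1*89)*y)*v + (-16 - 1*47))/3 = -(((v - 89)*y)*v + (-16 - 47))/3 = -(((-89 + v)*y)*v - 63)/3 = -((y*(-89 + v))*v - 63)/3 = -(v*y*(-89 + v) - 63)/3 = -(-63 + v*y*(-89 + v))/3 = 21 - v*y*(-89 + v)/3)
(27629 + 47575)/(36161 + I(-24, B(-8))) = (27629 + 47575)/(36161 + (21 - ⅓*(-24)*((⅙)*(-8)²)² + (89/3)*((⅙)*(-8)²)*(-24))) = 75204/(36161 + (21 - ⅓*(-24)*((⅙)*64)² + (89/3)*((⅙)*64)*(-24))) = 75204/(36161 + (21 - ⅓*(-24)*(32/3)² + (89/3)*(32/3)*(-24))) = 75204/(36161 + (21 - ⅓*(-24)*1024/9 - 22784/3)) = 75204/(36161 + (21 + 8192/9 - 22784/3)) = 75204/(36161 - 59971/9) = 75204/(265478/9) = 75204*(9/265478) = 338418/132739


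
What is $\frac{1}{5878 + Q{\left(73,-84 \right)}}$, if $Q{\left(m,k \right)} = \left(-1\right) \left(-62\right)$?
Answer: $\frac{1}{5940} \approx 0.00016835$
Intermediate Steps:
$Q{\left(m,k \right)} = 62$
$\frac{1}{5878 + Q{\left(73,-84 \right)}} = \frac{1}{5878 + 62} = \frac{1}{5940}$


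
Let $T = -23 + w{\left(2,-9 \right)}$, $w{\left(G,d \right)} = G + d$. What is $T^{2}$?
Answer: $900$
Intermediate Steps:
$T = -30$ ($T = -23 + \left(2 - 9\right) = -23 - 7 = -30$)
$T^{2} = \left(-30\right)^{2} = 900$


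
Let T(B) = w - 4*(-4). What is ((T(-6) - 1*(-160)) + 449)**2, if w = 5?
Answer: 396900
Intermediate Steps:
T(B) = 21 (T(B) = 5 - 4*(-4) = 5 + 16 = 21)
((T(-6) - 1*(-160)) + 449)**2 = ((21 - 1*(-160)) + 449)**2 = ((21 + 160) + 449)**2 = (181 + 449)**2 = 630**2 = 396900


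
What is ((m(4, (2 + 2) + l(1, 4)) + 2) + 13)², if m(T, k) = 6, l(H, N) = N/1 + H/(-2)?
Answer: 441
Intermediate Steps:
l(H, N) = N - H/2 (l(H, N) = N*1 + H*(-½) = N - H/2)
((m(4, (2 + 2) + l(1, 4)) + 2) + 13)² = ((6 + 2) + 13)² = (8 + 13)² = 21² = 441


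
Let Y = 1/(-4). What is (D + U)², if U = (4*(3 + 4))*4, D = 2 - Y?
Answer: 208849/16 ≈ 13053.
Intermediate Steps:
Y = -¼ (Y = 1*(-¼) = -¼ ≈ -0.25000)
D = 9/4 (D = 2 - 1*(-¼) = 2 + ¼ = 9/4 ≈ 2.2500)
U = 112 (U = (4*7)*4 = 28*4 = 112)
(D + U)² = (9/4 + 112)² = (457/4)² = 208849/16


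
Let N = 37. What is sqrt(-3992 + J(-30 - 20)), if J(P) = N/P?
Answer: I*sqrt(399274)/10 ≈ 63.188*I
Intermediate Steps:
J(P) = 37/P
sqrt(-3992 + J(-30 - 20)) = sqrt(-3992 + 37/(-30 - 20)) = sqrt(-3992 + 37/(-50)) = sqrt(-3992 + 37*(-1/50)) = sqrt(-3992 - 37/50) = sqrt(-199637/50) = I*sqrt(399274)/10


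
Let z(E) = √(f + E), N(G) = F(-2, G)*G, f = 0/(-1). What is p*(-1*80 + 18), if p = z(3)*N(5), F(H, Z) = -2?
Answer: 620*√3 ≈ 1073.9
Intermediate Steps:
f = 0 (f = 0*(-1) = 0)
N(G) = -2*G
z(E) = √E (z(E) = √(0 + E) = √E)
p = -10*√3 (p = √3*(-2*5) = √3*(-10) = -10*√3 ≈ -17.320)
p*(-1*80 + 18) = (-10*√3)*(-1*80 + 18) = (-10*√3)*(-80 + 18) = -10*√3*(-62) = 620*√3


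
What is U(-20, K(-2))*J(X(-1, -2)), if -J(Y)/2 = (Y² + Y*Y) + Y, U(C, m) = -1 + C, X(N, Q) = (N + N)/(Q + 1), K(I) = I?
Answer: 420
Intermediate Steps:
X(N, Q) = 2*N/(1 + Q) (X(N, Q) = (2*N)/(1 + Q) = 2*N/(1 + Q))
J(Y) = -4*Y² - 2*Y (J(Y) = -2*((Y² + Y*Y) + Y) = -2*((Y² + Y²) + Y) = -2*(2*Y² + Y) = -2*(Y + 2*Y²) = -4*Y² - 2*Y)
U(-20, K(-2))*J(X(-1, -2)) = (-1 - 20)*(-2*2*(-1)/(1 - 2)*(1 + 2*(2*(-1)/(1 - 2)))) = -(-42)*2*(-1)/(-1)*(1 + 2*(2*(-1)/(-1))) = -(-42)*2*(-1)*(-1)*(1 + 2*(2*(-1)*(-1))) = -(-42)*2*(1 + 2*2) = -(-42)*2*(1 + 4) = -(-42)*2*5 = -21*(-20) = 420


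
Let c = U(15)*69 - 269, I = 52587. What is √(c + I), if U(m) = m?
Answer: √53353 ≈ 230.98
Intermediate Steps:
c = 766 (c = 15*69 - 269 = 1035 - 269 = 766)
√(c + I) = √(766 + 52587) = √53353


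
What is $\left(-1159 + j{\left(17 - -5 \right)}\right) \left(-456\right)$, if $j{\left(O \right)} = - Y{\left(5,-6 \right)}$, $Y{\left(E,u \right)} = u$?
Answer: $525768$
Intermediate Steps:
$j{\left(O \right)} = 6$ ($j{\left(O \right)} = \left(-1\right) \left(-6\right) = 6$)
$\left(-1159 + j{\left(17 - -5 \right)}\right) \left(-456\right) = \left(-1159 + 6\right) \left(-456\right) = \left(-1153\right) \left(-456\right) = 525768$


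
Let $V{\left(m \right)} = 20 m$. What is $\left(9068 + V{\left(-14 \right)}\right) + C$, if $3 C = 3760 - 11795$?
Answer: $\frac{18329}{3} \approx 6109.7$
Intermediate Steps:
$C = - \frac{8035}{3}$ ($C = \frac{3760 - 11795}{3} = \frac{1}{3} \left(-8035\right) = - \frac{8035}{3} \approx -2678.3$)
$\left(9068 + V{\left(-14 \right)}\right) + C = \left(9068 + 20 \left(-14\right)\right) - \frac{8035}{3} = \left(9068 - 280\right) - \frac{8035}{3} = 8788 - \frac{8035}{3} = \frac{18329}{3}$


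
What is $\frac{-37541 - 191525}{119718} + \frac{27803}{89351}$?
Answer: $- \frac{8569378306}{5348461509} \approx -1.6022$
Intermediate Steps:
$\frac{-37541 - 191525}{119718} + \frac{27803}{89351} = \left(-37541 - 191525\right) \frac{1}{119718} + 27803 \cdot \frac{1}{89351} = \left(-229066\right) \frac{1}{119718} + \frac{27803}{89351} = - \frac{114533}{59859} + \frac{27803}{89351} = - \frac{8569378306}{5348461509}$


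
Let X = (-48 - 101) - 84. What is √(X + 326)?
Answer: √93 ≈ 9.6436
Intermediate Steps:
X = -233 (X = -149 - 84 = -233)
√(X + 326) = √(-233 + 326) = √93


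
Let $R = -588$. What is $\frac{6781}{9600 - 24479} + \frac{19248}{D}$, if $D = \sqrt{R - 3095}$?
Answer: $- \frac{6781}{14879} - \frac{19248 i \sqrt{3683}}{3683} \approx -0.45574 - 317.16 i$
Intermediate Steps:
$D = i \sqrt{3683}$ ($D = \sqrt{-588 - 3095} = \sqrt{-3683} = i \sqrt{3683} \approx 60.688 i$)
$\frac{6781}{9600 - 24479} + \frac{19248}{D} = \frac{6781}{9600 - 24479} + \frac{19248}{i \sqrt{3683}} = \frac{6781}{9600 - 24479} + 19248 \left(- \frac{i \sqrt{3683}}{3683}\right) = \frac{6781}{-14879} - \frac{19248 i \sqrt{3683}}{3683} = 6781 \left(- \frac{1}{14879}\right) - \frac{19248 i \sqrt{3683}}{3683} = - \frac{6781}{14879} - \frac{19248 i \sqrt{3683}}{3683}$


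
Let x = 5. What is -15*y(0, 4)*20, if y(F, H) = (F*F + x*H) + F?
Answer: -6000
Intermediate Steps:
y(F, H) = F + F² + 5*H (y(F, H) = (F*F + 5*H) + F = (F² + 5*H) + F = F + F² + 5*H)
-15*y(0, 4)*20 = -15*(0 + 0² + 5*4)*20 = -15*(0 + 0 + 20)*20 = -15*20*20 = -300*20 = -6000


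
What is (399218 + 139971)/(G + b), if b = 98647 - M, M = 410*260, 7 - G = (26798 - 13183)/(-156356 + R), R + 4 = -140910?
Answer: -32056942806/472418761 ≈ -67.857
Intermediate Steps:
R = -140914 (R = -4 - 140910 = -140914)
G = 418901/59454 (G = 7 - (26798 - 13183)/(-156356 - 140914) = 7 - 13615/(-297270) = 7 - 13615*(-1)/297270 = 7 - 1*(-2723/59454) = 7 + 2723/59454 = 418901/59454 ≈ 7.0458)
M = 106600
b = -7953 (b = 98647 - 1*106600 = 98647 - 106600 = -7953)
(399218 + 139971)/(G + b) = (399218 + 139971)/(418901/59454 - 7953) = 539189/(-472418761/59454) = 539189*(-59454/472418761) = -32056942806/472418761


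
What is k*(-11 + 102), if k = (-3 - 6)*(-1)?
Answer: 819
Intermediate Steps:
k = 9 (k = -9*(-1) = 9)
k*(-11 + 102) = 9*(-11 + 102) = 9*91 = 819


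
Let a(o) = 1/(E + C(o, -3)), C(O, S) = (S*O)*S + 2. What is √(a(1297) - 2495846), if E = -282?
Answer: I*√323961931423461/11393 ≈ 1579.8*I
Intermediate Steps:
C(O, S) = 2 + O*S² (C(O, S) = (O*S)*S + 2 = O*S² + 2 = 2 + O*S²)
a(o) = 1/(-280 + 9*o) (a(o) = 1/(-282 + (2 + o*(-3)²)) = 1/(-282 + (2 + o*9)) = 1/(-282 + (2 + 9*o)) = 1/(-280 + 9*o))
√(a(1297) - 2495846) = √(1/(-280 + 9*1297) - 2495846) = √(1/(-280 + 11673) - 2495846) = √(1/11393 - 2495846) = √(-28435173477/11393) = I*√323961931423461/11393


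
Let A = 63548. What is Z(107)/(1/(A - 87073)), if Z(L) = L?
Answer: -2517175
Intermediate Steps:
Z(107)/(1/(A - 87073)) = 107/(1/(63548 - 87073)) = 107/(1/(-23525)) = 107/(-1/23525) = 107*(-23525) = -2517175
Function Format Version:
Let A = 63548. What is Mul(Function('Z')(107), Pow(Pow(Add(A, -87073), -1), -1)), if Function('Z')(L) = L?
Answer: -2517175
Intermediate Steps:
Mul(Function('Z')(107), Pow(Pow(Add(A, -87073), -1), -1)) = Mul(107, Pow(Pow(Add(63548, -87073), -1), -1)) = Mul(107, Pow(Pow(-23525, -1), -1)) = Mul(107, Pow(Rational(-1, 23525), -1)) = Mul(107, -23525) = -2517175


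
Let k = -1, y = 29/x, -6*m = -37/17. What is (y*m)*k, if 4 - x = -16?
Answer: -1073/2040 ≈ -0.52598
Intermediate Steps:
x = 20 (x = 4 - 1*(-16) = 4 + 16 = 20)
m = 37/102 (m = -(-37)/(6*17) = -⅙*(-37/17) = 37/102 ≈ 0.36275)
y = 29/20 ≈ 1.4500
(y*m)*k = ((29/20)*(37/102))*(-1) = (1073/2040)*(-1) = -1073/2040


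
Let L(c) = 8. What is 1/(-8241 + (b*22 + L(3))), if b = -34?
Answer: -1/8981 ≈ -0.00011135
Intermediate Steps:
1/(-8241 + (b*22 + L(3))) = 1/(-8241 + (-34*22 + 8)) = 1/(-8241 + (-748 + 8)) = 1/(-8241 - 740) = 1/(-8981) = -1/8981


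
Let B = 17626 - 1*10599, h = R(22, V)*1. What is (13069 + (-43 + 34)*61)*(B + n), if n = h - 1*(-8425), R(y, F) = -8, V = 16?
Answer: 193358880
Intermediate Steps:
h = -8 (h = -8*1 = -8)
B = 7027 (B = 17626 - 10599 = 7027)
n = 8417 (n = -8 - 1*(-8425) = -8 + 8425 = 8417)
(13069 + (-43 + 34)*61)*(B + n) = (13069 + (-43 + 34)*61)*(7027 + 8417) = (13069 - 9*61)*15444 = (13069 - 549)*15444 = 12520*15444 = 193358880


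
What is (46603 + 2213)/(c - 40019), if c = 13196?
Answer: -16272/8941 ≈ -1.8199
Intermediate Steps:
(46603 + 2213)/(c - 40019) = (46603 + 2213)/(13196 - 40019) = 48816/(-26823) = 48816*(-1/26823) = -16272/8941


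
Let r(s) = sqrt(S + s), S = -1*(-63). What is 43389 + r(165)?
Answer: 43389 + 2*sqrt(57) ≈ 43404.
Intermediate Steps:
S = 63
r(s) = sqrt(63 + s)
43389 + r(165) = 43389 + sqrt(63 + 165) = 43389 + sqrt(228) = 43389 + 2*sqrt(57)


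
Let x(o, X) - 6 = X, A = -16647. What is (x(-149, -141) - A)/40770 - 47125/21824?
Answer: -260154727/148294080 ≈ -1.7543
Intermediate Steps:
x(o, X) = 6 + X
(x(-149, -141) - A)/40770 - 47125/21824 = ((6 - 141) - 1*(-16647))/40770 - 47125/21824 = (-135 + 16647)*(1/40770) - 47125*1/21824 = 16512*(1/40770) - 47125/21824 = 2752/6795 - 47125/21824 = -260154727/148294080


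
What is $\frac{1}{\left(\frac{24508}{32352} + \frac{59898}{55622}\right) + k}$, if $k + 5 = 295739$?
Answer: $\frac{224935368}{66521448745621} \approx 3.3814 \cdot 10^{-6}$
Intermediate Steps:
$k = 295734$ ($k = -5 + 295739 = 295734$)
$\frac{1}{\left(\frac{24508}{32352} + \frac{59898}{55622}\right) + k} = \frac{1}{\left(\frac{24508}{32352} + \frac{59898}{55622}\right) + 295734} = \frac{1}{\left(24508 \cdot \frac{1}{32352} + 59898 \cdot \frac{1}{55622}\right) + 295734} = \frac{1}{\left(\frac{6127}{8088} + \frac{29949}{27811}\right) + 295734} = \frac{1}{\frac{412625509}{224935368} + 295734} = \frac{1}{\frac{66521448745621}{224935368}} = \frac{224935368}{66521448745621}$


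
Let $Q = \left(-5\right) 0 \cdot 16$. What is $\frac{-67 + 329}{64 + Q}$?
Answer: $\frac{131}{32} \approx 4.0938$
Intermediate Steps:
$Q = 0$ ($Q = 0 \cdot 16 = 0$)
$\frac{-67 + 329}{64 + Q} = \frac{-67 + 329}{64 + 0} = \frac{262}{64} = 262 \cdot \frac{1}{64} = \frac{131}{32}$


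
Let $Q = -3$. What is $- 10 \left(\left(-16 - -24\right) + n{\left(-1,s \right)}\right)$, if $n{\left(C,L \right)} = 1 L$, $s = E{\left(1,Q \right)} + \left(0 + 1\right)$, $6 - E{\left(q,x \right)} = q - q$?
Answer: $-150$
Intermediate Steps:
$E{\left(q,x \right)} = 6$ ($E{\left(q,x \right)} = 6 - \left(q - q\right) = 6 - 0 = 6 + 0 = 6$)
$s = 7$ ($s = 6 + \left(0 + 1\right) = 6 + 1 = 7$)
$n{\left(C,L \right)} = L$
$- 10 \left(\left(-16 - -24\right) + n{\left(-1,s \right)}\right) = - 10 \left(\left(-16 - -24\right) + 7\right) = - 10 \left(\left(-16 + 24\right) + 7\right) = - 10 \left(8 + 7\right) = \left(-10\right) 15 = -150$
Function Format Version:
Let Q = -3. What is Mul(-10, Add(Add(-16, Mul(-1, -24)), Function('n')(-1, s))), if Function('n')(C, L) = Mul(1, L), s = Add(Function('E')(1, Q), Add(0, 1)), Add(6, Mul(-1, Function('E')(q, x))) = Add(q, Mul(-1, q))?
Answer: -150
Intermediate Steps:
Function('E')(q, x) = 6 (Function('E')(q, x) = Add(6, Mul(-1, Add(q, Mul(-1, q)))) = Add(6, Mul(-1, 0)) = Add(6, 0) = 6)
s = 7 (s = Add(6, Add(0, 1)) = Add(6, 1) = 7)
Function('n')(C, L) = L
Mul(-10, Add(Add(-16, Mul(-1, -24)), Function('n')(-1, s))) = Mul(-10, Add(Add(-16, Mul(-1, -24)), 7)) = Mul(-10, Add(Add(-16, 24), 7)) = Mul(-10, Add(8, 7)) = Mul(-10, 15) = -150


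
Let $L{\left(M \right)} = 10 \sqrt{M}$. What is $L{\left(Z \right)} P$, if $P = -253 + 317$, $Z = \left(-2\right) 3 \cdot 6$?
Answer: $3840 i \approx 3840.0 i$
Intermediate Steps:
$Z = -36$ ($Z = \left(-6\right) 6 = -36$)
$P = 64$
$L{\left(Z \right)} P = 10 \sqrt{-36} \cdot 64 = 10 \cdot 6 i 64 = 60 i 64 = 3840 i$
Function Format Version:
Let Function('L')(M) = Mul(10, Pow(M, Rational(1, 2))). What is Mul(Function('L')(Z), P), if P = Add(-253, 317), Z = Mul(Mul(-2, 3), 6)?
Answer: Mul(3840, I) ≈ Mul(3840.0, I)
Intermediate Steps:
Z = -36 (Z = Mul(-6, 6) = -36)
P = 64
Mul(Function('L')(Z), P) = Mul(Mul(10, Pow(-36, Rational(1, 2))), 64) = Mul(Mul(10, Mul(6, I)), 64) = Mul(Mul(60, I), 64) = Mul(3840, I)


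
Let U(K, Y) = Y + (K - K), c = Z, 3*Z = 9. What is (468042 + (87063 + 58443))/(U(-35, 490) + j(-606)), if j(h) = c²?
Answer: 613548/499 ≈ 1229.6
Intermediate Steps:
Z = 3 (Z = (⅓)*9 = 3)
c = 3
U(K, Y) = Y (U(K, Y) = Y + 0 = Y)
j(h) = 9 (j(h) = 3² = 9)
(468042 + (87063 + 58443))/(U(-35, 490) + j(-606)) = (468042 + (87063 + 58443))/(490 + 9) = (468042 + 145506)/499 = 613548*(1/499) = 613548/499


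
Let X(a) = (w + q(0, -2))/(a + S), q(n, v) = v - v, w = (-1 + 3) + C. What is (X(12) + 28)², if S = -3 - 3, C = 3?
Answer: 29929/36 ≈ 831.36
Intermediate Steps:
w = 5 (w = (-1 + 3) + 3 = 2 + 3 = 5)
q(n, v) = 0
S = -6
X(a) = 5/(-6 + a) (X(a) = (5 + 0)/(a - 6) = 5/(-6 + a))
(X(12) + 28)² = (5/(-6 + 12) + 28)² = (5/6 + 28)² = (5*(⅙) + 28)² = (⅚ + 28)² = (173/6)² = 29929/36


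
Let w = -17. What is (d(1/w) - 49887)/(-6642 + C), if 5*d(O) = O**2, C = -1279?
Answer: 72086714/11445845 ≈ 6.2981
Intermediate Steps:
d(O) = O**2/5
(d(1/w) - 49887)/(-6642 + C) = ((1/(-17))**2/5 - 49887)/(-6642 - 1279) = ((-1/17)**2/5 - 49887)/(-7921) = ((1/5)*(1/289) - 49887)*(-1/7921) = (1/1445 - 49887)*(-1/7921) = -72086714/1445*(-1/7921) = 72086714/11445845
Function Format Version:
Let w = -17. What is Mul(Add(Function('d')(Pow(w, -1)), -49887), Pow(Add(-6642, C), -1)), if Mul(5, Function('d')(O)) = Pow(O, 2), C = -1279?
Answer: Rational(72086714, 11445845) ≈ 6.2981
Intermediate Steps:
Function('d')(O) = Mul(Rational(1, 5), Pow(O, 2))
Mul(Add(Function('d')(Pow(w, -1)), -49887), Pow(Add(-6642, C), -1)) = Mul(Add(Mul(Rational(1, 5), Pow(Pow(-17, -1), 2)), -49887), Pow(Add(-6642, -1279), -1)) = Mul(Add(Mul(Rational(1, 5), Pow(Rational(-1, 17), 2)), -49887), Pow(-7921, -1)) = Mul(Add(Mul(Rational(1, 5), Rational(1, 289)), -49887), Rational(-1, 7921)) = Mul(Add(Rational(1, 1445), -49887), Rational(-1, 7921)) = Mul(Rational(-72086714, 1445), Rational(-1, 7921)) = Rational(72086714, 11445845)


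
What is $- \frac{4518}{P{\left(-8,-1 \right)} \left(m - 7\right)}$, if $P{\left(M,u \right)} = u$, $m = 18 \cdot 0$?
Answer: $- \frac{4518}{7} \approx -645.43$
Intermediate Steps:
$m = 0$
$- \frac{4518}{P{\left(-8,-1 \right)} \left(m - 7\right)} = - \frac{4518}{\left(-1\right) \left(0 - 7\right)} = - \frac{4518}{\left(-1\right) \left(-7\right)} = - \frac{4518}{7}$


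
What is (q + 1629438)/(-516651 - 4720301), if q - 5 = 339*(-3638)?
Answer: -396161/5236952 ≈ -0.075647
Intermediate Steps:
q = -1233277 (q = 5 + 339*(-3638) = 5 - 1233282 = -1233277)
(q + 1629438)/(-516651 - 4720301) = (-1233277 + 1629438)/(-516651 - 4720301) = 396161/(-5236952) = 396161*(-1/5236952) = -396161/5236952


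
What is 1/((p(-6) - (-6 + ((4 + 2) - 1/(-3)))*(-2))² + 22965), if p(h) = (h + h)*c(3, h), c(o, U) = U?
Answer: 9/254209 ≈ 3.5404e-5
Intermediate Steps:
p(h) = 2*h² (p(h) = (h + h)*h = (2*h)*h = 2*h²)
1/((p(-6) - (-6 + ((4 + 2) - 1/(-3)))*(-2))² + 22965) = 1/((2*(-6)² - (-6 + ((4 + 2) - 1/(-3)))*(-2))² + 22965) = 1/((2*36 - (-6 + (6 - 1*(-⅓)))*(-2))² + 22965) = 1/((72 - (-6 + (6 + ⅓))*(-2))² + 22965) = 1/((72 - (-6 + 19/3)*(-2))² + 22965) = 1/((72 - (-2)/3)² + 22965) = 1/((72 - 1*(-⅔))² + 22965) = 1/((72 + ⅔)² + 22965) = 1/((218/3)² + 22965) = 1/(47524/9 + 22965) = 1/(254209/9) = 9/254209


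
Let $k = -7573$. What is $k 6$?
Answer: $-45438$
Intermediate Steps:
$k 6 = \left(-7573\right) 6 = -45438$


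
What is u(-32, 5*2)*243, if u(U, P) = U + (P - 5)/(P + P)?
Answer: -30861/4 ≈ -7715.3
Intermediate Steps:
u(U, P) = U + (-5 + P)/(2*P) (u(U, P) = U + (-5 + P)/((2*P)) = U + (-5 + P)*(1/(2*P)) = U + (-5 + P)/(2*P))
u(-32, 5*2)*243 = (½ - 32 - 5/(2*(5*2)))*243 = (½ - 32 - 5/2/10)*243 = (½ - 32 - 5/2*⅒)*243 = (½ - 32 - ¼)*243 = -127/4*243 = -30861/4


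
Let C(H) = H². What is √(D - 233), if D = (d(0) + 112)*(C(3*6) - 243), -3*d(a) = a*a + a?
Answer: √8839 ≈ 94.016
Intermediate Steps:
d(a) = -a/3 - a²/3 (d(a) = -(a*a + a)/3 = -(a² + a)/3 = -(a + a²)/3 = -a/3 - a²/3)
D = 9072 (D = (-⅓*0*(1 + 0) + 112)*((3*6)² - 243) = (-⅓*0*1 + 112)*(18² - 243) = (0 + 112)*(324 - 243) = 112*81 = 9072)
√(D - 233) = √(9072 - 233) = √8839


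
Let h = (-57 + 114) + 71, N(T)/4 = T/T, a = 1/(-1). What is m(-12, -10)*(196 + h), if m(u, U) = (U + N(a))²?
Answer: 11664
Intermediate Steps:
a = -1
N(T) = 4 (N(T) = 4*(T/T) = 4*1 = 4)
h = 128 (h = 57 + 71 = 128)
m(u, U) = (4 + U)² (m(u, U) = (U + 4)² = (4 + U)²)
m(-12, -10)*(196 + h) = (4 - 10)²*(196 + 128) = (-6)²*324 = 36*324 = 11664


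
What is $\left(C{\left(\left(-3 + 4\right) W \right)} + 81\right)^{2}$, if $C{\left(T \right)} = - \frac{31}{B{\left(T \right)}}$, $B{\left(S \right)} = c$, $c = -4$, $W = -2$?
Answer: $\frac{126025}{16} \approx 7876.6$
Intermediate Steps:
$B{\left(S \right)} = -4$
$C{\left(T \right)} = \frac{31}{4}$ ($C{\left(T \right)} = - \frac{31}{-4} = \left(-31\right) \left(- \frac{1}{4}\right) = \frac{31}{4}$)
$\left(C{\left(\left(-3 + 4\right) W \right)} + 81\right)^{2} = \left(\frac{31}{4} + 81\right)^{2} = \left(\frac{355}{4}\right)^{2} = \frac{126025}{16}$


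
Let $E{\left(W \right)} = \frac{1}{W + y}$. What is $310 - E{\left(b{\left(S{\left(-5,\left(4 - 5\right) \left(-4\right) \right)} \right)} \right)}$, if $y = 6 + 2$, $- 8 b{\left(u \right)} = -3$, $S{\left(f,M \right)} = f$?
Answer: $\frac{20762}{67} \approx 309.88$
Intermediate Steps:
$b{\left(u \right)} = \frac{3}{8}$ ($b{\left(u \right)} = \left(- \frac{1}{8}\right) \left(-3\right) = \frac{3}{8}$)
$y = 8$
$E{\left(W \right)} = \frac{1}{8 + W}$ ($E{\left(W \right)} = \frac{1}{W + 8} = \frac{1}{8 + W}$)
$310 - E{\left(b{\left(S{\left(-5,\left(4 - 5\right) \left(-4\right) \right)} \right)} \right)} = 310 - \frac{1}{8 + \frac{3}{8}} = 310 - \frac{1}{\frac{67}{8}} = 310 - \frac{8}{67} = \frac{20762}{67}$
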